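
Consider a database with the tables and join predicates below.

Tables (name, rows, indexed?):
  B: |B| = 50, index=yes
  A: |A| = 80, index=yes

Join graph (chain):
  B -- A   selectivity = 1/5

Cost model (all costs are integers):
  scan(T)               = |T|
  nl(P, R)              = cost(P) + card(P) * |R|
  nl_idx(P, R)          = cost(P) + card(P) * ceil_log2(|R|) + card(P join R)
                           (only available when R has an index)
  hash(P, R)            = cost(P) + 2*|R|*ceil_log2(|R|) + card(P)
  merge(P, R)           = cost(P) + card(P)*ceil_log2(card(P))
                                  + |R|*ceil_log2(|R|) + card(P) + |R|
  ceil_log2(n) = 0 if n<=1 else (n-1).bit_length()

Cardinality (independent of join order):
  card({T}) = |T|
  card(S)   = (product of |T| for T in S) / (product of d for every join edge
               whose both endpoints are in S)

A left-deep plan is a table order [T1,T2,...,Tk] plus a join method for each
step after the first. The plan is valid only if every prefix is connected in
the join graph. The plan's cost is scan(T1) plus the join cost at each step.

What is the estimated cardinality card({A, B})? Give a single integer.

Tables in S: A(80), B(50)
Edges inside S: B-A(d=5)
numerator = 80 * 50 = 4000
denominator = 5 = 5
card(S) = 4000 / 5 = 800

800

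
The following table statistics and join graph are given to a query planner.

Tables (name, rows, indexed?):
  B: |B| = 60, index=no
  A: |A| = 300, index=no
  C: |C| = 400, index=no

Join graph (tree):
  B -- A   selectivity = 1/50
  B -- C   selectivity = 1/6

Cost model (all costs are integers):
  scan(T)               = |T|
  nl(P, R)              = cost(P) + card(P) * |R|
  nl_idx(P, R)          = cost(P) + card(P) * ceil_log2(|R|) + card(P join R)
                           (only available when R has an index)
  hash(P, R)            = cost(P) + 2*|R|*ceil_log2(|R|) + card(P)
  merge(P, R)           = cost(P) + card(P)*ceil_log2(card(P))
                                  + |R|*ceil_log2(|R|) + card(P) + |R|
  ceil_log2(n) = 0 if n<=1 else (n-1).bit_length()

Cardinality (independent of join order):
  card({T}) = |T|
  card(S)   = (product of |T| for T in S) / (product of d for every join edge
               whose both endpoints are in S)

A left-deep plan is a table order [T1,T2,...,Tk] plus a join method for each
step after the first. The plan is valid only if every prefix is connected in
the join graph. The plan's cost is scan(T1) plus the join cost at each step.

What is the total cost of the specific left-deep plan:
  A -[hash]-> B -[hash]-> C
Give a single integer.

8880

step 1: scan A: cost=300, card=300
step 2: join B via hash
    card(P join B) = 300*60/(50) = 360
    cost = 300 + 2*60*6 + 300 = 1320
step 3: join C via hash
    card(P join C) = 360*400/(6) = 24000
    cost = 1320 + 2*400*9 + 360 = 8880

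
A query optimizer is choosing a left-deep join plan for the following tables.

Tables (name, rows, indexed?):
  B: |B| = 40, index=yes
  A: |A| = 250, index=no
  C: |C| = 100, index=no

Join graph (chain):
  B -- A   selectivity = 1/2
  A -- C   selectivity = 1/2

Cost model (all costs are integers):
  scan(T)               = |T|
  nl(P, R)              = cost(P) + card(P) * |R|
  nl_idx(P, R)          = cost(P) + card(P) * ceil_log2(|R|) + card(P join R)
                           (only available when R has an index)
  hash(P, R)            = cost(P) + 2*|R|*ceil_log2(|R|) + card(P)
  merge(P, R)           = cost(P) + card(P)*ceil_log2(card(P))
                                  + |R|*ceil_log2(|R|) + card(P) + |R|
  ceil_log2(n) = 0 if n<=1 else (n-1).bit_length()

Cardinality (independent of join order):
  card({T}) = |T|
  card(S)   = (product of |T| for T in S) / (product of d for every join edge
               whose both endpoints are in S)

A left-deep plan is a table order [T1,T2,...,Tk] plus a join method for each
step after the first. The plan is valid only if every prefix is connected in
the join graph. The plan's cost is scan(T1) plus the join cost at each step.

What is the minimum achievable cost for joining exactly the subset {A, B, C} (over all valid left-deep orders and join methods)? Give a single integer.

7380

Selinger DP over subsets of {A,B,C}:
  {B}: scan cost=40, card=40
  {A}: scan cost=250, card=250
  {C}: scan cost=100, card=100
  {AB}: card=5000; try (B,hash)→980, (A,merge)→2570, (B,merge)→2780, (A,hash)→4080, (B,nl_idx)→6750, (A,nl)→10040 …(+1); best=980 via (B,hash)
  {AC}: card=12500; try (C,hash)→1900, (A,merge)→3150, (C,merge)→3300, (A,hash)→4200, (A,nl)→25100, (C,nl)→25250; best=1900 via (C,hash)
  {ABC}: card=250000; try (C,hash)→7380, (B,hash)→14880, (C,merge)→71780, (B,merge)→189680, (B,nl_idx)→326900, (C,nl)→500980 …(+1); best=7380 via (C,hash)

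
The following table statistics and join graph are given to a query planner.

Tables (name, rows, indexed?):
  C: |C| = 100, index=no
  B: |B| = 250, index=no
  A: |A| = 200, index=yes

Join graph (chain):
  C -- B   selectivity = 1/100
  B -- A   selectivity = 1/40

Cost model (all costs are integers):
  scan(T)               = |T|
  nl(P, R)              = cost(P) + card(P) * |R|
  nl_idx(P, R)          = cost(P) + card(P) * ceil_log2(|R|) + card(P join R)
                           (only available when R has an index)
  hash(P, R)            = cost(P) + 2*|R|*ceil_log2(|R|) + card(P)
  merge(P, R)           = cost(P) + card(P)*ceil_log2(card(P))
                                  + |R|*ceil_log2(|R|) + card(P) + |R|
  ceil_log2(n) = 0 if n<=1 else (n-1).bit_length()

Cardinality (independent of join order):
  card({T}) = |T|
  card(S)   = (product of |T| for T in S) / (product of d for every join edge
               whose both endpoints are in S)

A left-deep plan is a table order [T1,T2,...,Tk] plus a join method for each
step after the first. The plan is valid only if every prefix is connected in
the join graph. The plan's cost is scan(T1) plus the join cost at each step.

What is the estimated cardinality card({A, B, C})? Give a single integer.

1250

Tables in S: A(200), B(250), C(100)
Edges inside S: C-B(d=100), B-A(d=40)
numerator = 200 * 250 * 100 = 5000000
denominator = 100 * 40 = 4000
card(S) = 5000000 / 4000 = 1250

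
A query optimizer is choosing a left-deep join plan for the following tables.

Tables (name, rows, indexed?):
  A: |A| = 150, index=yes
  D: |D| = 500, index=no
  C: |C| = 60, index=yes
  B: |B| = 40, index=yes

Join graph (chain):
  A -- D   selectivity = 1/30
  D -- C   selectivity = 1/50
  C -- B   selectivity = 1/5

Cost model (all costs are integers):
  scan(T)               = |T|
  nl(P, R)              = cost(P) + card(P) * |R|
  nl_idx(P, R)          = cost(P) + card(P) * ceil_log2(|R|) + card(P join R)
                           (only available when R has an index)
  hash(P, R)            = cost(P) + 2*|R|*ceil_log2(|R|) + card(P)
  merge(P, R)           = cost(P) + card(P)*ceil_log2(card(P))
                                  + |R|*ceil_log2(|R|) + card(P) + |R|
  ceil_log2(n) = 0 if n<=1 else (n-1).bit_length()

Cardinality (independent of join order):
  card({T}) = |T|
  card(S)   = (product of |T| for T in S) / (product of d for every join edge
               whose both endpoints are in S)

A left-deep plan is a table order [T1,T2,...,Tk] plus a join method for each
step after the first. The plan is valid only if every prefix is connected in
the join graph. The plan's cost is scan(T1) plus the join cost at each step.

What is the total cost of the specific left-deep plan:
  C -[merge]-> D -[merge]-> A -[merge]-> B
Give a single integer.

step 1: scan C: cost=60, card=60
step 2: join D via merge
    card(P join D) = 60*500/(50) = 600
    cost = 60 + 60*6 + 500*9 + 60 + 500 = 5480
step 3: join A via merge
    card(P join A) = 600*150/(30) = 3000
    cost = 5480 + 600*10 + 150*8 + 600 + 150 = 13430
step 4: join B via merge
    card(P join B) = 3000*40/(5) = 24000
    cost = 13430 + 3000*12 + 40*6 + 3000 + 40 = 52710

52710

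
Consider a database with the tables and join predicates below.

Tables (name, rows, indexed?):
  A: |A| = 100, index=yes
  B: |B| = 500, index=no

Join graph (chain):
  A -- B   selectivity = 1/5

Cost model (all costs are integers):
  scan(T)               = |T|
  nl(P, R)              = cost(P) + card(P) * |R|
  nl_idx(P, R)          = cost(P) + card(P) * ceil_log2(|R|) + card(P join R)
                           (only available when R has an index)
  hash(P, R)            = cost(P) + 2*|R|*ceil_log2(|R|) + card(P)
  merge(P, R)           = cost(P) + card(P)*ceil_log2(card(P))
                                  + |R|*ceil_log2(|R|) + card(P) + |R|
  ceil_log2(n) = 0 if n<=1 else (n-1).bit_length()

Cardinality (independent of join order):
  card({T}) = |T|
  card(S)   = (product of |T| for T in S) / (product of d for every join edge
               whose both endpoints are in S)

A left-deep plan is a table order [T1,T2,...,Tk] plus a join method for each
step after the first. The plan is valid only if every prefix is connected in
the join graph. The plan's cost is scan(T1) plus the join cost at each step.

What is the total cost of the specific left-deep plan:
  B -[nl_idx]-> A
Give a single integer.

step 1: scan B: cost=500, card=500
step 2: join A via nl_idx
    card(P join A) = 500*100/(5) = 10000
    cost = 500 + 500*7 + 10000 = 14000

14000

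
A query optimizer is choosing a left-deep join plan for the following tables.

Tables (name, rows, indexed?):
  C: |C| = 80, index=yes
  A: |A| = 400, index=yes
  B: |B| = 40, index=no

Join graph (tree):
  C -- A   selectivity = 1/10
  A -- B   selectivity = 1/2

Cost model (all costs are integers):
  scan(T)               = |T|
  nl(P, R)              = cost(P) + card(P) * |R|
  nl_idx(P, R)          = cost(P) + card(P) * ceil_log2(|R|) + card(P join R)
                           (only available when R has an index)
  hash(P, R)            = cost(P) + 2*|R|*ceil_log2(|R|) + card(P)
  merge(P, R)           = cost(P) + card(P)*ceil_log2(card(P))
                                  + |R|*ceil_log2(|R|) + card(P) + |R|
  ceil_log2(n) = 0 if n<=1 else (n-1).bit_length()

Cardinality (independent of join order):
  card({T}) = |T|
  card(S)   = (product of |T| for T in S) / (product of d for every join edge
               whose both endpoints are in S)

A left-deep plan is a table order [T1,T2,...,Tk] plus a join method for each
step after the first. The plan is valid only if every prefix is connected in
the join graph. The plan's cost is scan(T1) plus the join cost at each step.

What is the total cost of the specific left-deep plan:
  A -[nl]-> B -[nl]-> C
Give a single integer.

step 1: scan A: cost=400, card=400
step 2: join B via nl
    card(P join B) = 400*40/(2) = 8000
    cost = 400 + 400*40 = 16400
step 3: join C via nl
    card(P join C) = 8000*80/(10) = 64000
    cost = 16400 + 8000*80 = 656400

656400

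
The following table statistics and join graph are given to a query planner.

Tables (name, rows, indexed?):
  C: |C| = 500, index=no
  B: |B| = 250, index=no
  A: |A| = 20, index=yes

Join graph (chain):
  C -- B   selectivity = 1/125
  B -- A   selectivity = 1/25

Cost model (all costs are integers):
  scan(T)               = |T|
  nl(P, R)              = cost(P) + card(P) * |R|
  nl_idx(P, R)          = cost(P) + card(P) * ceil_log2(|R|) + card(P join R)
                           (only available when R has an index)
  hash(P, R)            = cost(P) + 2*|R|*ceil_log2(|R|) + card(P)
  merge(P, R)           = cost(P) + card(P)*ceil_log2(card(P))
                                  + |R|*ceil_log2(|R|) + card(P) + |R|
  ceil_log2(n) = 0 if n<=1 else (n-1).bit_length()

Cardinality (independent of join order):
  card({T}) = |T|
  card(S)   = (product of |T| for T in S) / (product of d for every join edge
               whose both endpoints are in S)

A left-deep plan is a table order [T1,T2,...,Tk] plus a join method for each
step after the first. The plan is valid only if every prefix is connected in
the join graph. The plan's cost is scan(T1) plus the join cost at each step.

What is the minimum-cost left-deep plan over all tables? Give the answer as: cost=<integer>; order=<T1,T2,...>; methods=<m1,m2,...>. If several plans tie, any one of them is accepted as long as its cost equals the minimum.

Selinger DP (subsets sized 1..n):
  {C}: scan cost=500, card=500
  {B}: scan cost=250, card=250
  {A}: scan cost=20, card=20
  {BC}: card=1000; try (B,hash)→5000, (C,merge)→7500, (B,merge)→7750, (C,hash)→9500, (C,nl)→125250, (B,nl)→125500; best=5000 via (B,hash)
  {AB}: card=200; try (A,hash)→700, (A,nl_idx)→1700, (B,merge)→2390, (A,merge)→2620, (B,hash)→4040, (B,nl)→5020 …(+1); best=700 via (A,hash)
  {ABC}: card=800; try (A,hash)→6200, (C,merge)→7500, (C,hash)→9900, (A,nl_idx)→10800, (A,merge)→16120, (A,nl)→25000 …(+1); best=6200 via (A,hash)

cost=6200; order=C,B,A; methods=hash,hash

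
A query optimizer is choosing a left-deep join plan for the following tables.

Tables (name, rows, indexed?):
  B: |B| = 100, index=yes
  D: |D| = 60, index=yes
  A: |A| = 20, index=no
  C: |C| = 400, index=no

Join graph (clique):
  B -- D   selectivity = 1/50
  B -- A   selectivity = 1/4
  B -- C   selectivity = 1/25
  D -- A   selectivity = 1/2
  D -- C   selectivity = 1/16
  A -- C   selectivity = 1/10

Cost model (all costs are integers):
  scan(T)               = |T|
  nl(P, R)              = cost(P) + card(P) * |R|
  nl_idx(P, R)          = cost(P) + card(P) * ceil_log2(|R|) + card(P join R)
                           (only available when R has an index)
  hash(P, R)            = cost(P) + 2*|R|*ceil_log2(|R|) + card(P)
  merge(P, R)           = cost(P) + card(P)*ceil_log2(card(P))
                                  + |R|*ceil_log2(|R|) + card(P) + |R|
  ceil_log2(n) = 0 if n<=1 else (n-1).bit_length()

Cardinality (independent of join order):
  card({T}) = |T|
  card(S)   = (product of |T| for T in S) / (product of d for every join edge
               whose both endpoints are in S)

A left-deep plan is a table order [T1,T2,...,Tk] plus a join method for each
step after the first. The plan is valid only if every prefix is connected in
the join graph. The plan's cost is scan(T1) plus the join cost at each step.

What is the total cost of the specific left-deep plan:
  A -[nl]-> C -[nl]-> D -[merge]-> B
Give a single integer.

74820

step 1: scan A: cost=20, card=20
step 2: join C via nl
    card(P join C) = 20*400/(10) = 800
    cost = 20 + 20*400 = 8020
step 3: join D via nl
    card(P join D) = 800*60/(2*16) = 1500
    cost = 8020 + 800*60 = 56020
step 4: join B via merge
    card(P join B) = 1500*100/(50*4*25) = 30
    cost = 56020 + 1500*11 + 100*7 + 1500 + 100 = 74820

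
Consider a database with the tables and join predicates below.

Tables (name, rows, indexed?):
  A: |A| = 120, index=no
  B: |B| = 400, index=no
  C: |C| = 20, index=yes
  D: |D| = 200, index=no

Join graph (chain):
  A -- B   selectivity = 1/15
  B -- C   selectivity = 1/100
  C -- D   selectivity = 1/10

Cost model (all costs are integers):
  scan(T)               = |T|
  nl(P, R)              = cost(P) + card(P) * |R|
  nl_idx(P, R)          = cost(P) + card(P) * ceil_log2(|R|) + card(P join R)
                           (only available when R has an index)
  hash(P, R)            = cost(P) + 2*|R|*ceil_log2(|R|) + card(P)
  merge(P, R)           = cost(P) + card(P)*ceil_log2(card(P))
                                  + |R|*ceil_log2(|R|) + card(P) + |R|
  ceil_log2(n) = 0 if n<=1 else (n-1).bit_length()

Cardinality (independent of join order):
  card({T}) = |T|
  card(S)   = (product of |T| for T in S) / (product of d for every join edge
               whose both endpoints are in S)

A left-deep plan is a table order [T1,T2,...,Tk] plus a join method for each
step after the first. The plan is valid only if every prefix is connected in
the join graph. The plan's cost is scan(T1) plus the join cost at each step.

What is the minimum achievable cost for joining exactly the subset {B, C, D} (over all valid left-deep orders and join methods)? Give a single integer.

3440

Selinger DP over subsets of {B,C,D}:
  {B}: scan cost=400, card=400
  {C}: scan cost=20, card=20
  {D}: scan cost=200, card=200
  {BC}: card=80; try (C,hash)→1000, (C,nl_idx)→2480, (B,merge)→4140, (C,merge)→4520, (B,hash)→7240, (B,nl)→8020 …(+1); best=1000 via (C,hash)
  {CD}: card=400; try (C,hash)→600, (C,nl_idx)→1600, (D,merge)→1940, (C,merge)→2120, (D,hash)→3240, (D,nl)→4020 …(+1); best=600 via (C,hash)
  {BCD}: card=1600; try (D,merge)→3440, (D,hash)→4280, (B,hash)→8200, (B,merge)→8600, (D,nl)→17000, (B,nl)→160600; best=3440 via (D,merge)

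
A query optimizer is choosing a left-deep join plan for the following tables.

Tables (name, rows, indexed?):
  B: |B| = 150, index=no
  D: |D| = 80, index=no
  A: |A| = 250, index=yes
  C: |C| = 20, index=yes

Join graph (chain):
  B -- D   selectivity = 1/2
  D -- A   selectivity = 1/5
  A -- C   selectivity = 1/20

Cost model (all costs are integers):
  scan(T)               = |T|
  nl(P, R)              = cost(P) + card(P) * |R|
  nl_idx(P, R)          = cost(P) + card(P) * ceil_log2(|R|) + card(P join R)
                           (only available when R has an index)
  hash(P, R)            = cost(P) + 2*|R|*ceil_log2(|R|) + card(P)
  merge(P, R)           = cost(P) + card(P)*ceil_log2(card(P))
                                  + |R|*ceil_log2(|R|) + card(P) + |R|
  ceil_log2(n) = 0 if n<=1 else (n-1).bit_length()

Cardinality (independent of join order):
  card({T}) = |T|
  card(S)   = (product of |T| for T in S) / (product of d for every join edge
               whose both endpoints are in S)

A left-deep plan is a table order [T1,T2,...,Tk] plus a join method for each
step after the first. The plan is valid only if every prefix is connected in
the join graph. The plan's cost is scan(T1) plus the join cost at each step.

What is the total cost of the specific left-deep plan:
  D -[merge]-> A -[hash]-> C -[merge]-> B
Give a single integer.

step 1: scan D: cost=80, card=80
step 2: join A via merge
    card(P join A) = 80*250/(5) = 4000
    cost = 80 + 80*7 + 250*8 + 80 + 250 = 2970
step 3: join C via hash
    card(P join C) = 4000*20/(20) = 4000
    cost = 2970 + 2*20*5 + 4000 = 7170
step 4: join B via merge
    card(P join B) = 4000*150/(2) = 300000
    cost = 7170 + 4000*12 + 150*8 + 4000 + 150 = 60520

60520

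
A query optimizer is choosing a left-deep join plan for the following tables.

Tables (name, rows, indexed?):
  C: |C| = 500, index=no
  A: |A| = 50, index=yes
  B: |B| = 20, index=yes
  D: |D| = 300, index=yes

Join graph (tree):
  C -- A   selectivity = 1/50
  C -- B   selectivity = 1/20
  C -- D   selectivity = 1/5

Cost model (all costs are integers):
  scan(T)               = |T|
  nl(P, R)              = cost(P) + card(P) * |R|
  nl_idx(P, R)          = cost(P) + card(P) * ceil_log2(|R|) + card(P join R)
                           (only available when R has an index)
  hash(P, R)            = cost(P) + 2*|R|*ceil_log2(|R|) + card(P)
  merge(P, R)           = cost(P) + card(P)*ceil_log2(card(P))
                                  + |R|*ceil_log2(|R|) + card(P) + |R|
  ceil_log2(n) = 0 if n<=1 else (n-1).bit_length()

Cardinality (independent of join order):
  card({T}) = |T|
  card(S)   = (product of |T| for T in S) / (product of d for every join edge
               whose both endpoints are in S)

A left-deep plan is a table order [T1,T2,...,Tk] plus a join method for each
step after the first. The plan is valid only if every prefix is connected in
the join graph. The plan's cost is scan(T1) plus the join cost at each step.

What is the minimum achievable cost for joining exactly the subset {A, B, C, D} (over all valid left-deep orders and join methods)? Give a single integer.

8200

Selinger DP over subsets of {A,B,C,D}:
  {C}: scan cost=500, card=500
  {A}: scan cost=50, card=50
  {B}: scan cost=20, card=20
  {D}: scan cost=300, card=300
  {AC}: card=500; try (A,hash)→1600, (A,nl_idx)→4000, (C,merge)→5400, (A,merge)→5850, (C,hash)→9100, (C,nl)→25050 …(+1); best=1600 via (A,hash)
  {BC}: card=500; try (B,hash)→1200, (B,nl_idx)→3500, (C,merge)→5140, (B,merge)→5620, (C,hash)→9040, (C,nl)→10020 …(+1); best=1200 via (B,hash)
  {CD}: card=30000; try (D,hash)→6400, (C,merge)→8300, (D,merge)→8500, (C,hash)→9600, (D,nl_idx)→35000, (C,nl)→150300 …(+1); best=6400 via (D,hash)
  {ABC}: card=500; try (B,hash)→2300, (A,hash)→2300, (B,nl_idx)→4600, (A,nl_idx)→4700, (A,merge)→6550, (B,merge)→6720 …(+2); best=2300 via (B,hash)
  {ACD}: card=30000; try (D,hash)→7500, (D,merge)→9600, (D,nl_idx)→36100, (A,hash)→37000, (D,nl)→151600, (A,nl_idx)→216400 …(+2); best=7500 via (D,hash)
  {BCD}: card=30000; try (D,hash)→7100, (D,merge)→9200, (D,nl_idx)→35700, (B,hash)→36600, (D,nl)→151200, (B,nl_idx)→186400 …(+2); best=7100 via (D,hash)
  {ABCD}: card=30000; try (D,hash)→8200, (D,merge)→10300, (D,nl_idx)→36800, (B,hash)→37700, (A,hash)→37700, (D,nl)→152300 …(+6); best=8200 via (D,hash)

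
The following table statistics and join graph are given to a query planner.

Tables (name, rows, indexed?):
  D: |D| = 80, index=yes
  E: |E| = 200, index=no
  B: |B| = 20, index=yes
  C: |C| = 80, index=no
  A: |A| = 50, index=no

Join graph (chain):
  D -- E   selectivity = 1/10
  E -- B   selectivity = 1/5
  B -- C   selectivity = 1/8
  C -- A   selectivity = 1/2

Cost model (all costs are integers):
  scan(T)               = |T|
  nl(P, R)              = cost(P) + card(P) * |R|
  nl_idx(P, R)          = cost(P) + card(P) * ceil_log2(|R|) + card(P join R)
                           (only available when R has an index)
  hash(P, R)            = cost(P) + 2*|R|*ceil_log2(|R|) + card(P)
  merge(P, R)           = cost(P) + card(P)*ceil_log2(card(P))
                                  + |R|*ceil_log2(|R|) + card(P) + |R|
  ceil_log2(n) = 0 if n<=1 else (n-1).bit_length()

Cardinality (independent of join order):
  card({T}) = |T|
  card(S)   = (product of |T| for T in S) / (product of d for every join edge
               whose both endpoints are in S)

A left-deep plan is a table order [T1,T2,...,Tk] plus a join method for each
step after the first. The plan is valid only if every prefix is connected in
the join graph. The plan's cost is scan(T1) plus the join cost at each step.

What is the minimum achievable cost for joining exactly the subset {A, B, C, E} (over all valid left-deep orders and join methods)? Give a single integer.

Selinger DP over subsets of {A,B,C,E}:
  {E}: scan cost=200, card=200
  {B}: scan cost=20, card=20
  {C}: scan cost=80, card=80
  {A}: scan cost=50, card=50
  {BE}: card=800; try (B,hash)→600, (E,merge)→1940, (B,nl_idx)→2000, (B,merge)→2120, (E,hash)→3240, (E,nl)→4020 …(+1); best=600 via (B,hash)
  {BC}: card=200; try (B,hash)→360, (B,nl_idx)→680, (C,merge)→780, (B,merge)→840, (C,hash)→1160, (C,nl)→1620 …(+1); best=360 via (B,hash)
  {AC}: card=2000; try (A,hash)→760, (C,merge)→1040, (A,merge)→1070, (C,hash)→1220, (C,nl)→4050, (A,nl)→4080; best=760 via (A,hash)
  {BCE}: card=8000; try (C,hash)→2520, (E,hash)→3760, (E,merge)→3960, (C,merge)→10040, (E,nl)→40360, (C,nl)→64600; best=2520 via (C,hash)
  {ABC}: card=5000; try (A,hash)→1160, (A,merge)→2510, (B,hash)→2960, (A,nl)→10360, (B,nl_idx)→15760, (B,merge)→24880 …(+1); best=1160 via (A,hash)
  {ABCE}: card=200000; try (E,hash)→9360, (A,hash)→11120, (E,merge)→72960, (A,merge)→114870, (A,nl)→402520, (E,nl)→1001160; best=9360 via (E,hash)

9360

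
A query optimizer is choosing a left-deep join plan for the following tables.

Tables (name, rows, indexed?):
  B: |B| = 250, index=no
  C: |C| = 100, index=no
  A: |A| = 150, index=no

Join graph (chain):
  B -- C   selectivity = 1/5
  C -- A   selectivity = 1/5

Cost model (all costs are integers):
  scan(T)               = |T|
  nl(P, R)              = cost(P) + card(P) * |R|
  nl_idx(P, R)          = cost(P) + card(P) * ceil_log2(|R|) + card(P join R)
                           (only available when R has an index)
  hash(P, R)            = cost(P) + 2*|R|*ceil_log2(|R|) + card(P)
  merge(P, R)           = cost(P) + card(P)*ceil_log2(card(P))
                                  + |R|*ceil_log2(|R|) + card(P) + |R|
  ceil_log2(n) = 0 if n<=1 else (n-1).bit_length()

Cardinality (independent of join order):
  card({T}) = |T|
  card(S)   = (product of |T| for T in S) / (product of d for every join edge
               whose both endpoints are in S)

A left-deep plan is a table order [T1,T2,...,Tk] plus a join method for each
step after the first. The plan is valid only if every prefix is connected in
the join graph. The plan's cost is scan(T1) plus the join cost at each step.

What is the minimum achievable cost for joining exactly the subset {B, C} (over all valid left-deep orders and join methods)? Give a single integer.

Selinger DP over subsets of {B,C}:
  {B}: scan cost=250, card=250
  {C}: scan cost=100, card=100
  {BC}: card=5000; try (C,hash)→1900, (B,merge)→3150, (C,merge)→3300, (B,hash)→4200, (B,nl)→25100, (C,nl)→25250; best=1900 via (C,hash)

1900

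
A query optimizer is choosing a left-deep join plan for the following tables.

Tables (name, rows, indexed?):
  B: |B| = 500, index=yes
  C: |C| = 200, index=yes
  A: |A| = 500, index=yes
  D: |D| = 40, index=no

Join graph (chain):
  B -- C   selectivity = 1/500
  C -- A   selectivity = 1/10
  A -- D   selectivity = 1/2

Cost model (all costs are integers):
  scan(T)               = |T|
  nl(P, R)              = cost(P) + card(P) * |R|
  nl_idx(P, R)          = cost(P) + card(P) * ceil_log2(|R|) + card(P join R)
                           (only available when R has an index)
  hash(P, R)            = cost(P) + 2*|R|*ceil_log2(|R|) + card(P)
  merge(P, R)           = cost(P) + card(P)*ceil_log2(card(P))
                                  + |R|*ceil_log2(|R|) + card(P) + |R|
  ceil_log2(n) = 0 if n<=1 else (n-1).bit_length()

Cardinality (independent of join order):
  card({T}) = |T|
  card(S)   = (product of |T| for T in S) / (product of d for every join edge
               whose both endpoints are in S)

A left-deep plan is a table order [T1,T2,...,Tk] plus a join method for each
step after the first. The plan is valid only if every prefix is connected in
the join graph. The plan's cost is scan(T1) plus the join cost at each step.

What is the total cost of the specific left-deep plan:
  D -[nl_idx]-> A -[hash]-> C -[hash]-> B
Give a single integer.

232600

step 1: scan D: cost=40, card=40
step 2: join A via nl_idx
    card(P join A) = 40*500/(2) = 10000
    cost = 40 + 40*9 + 10000 = 10400
step 3: join C via hash
    card(P join C) = 10000*200/(10) = 200000
    cost = 10400 + 2*200*8 + 10000 = 23600
step 4: join B via hash
    card(P join B) = 200000*500/(500) = 200000
    cost = 23600 + 2*500*9 + 200000 = 232600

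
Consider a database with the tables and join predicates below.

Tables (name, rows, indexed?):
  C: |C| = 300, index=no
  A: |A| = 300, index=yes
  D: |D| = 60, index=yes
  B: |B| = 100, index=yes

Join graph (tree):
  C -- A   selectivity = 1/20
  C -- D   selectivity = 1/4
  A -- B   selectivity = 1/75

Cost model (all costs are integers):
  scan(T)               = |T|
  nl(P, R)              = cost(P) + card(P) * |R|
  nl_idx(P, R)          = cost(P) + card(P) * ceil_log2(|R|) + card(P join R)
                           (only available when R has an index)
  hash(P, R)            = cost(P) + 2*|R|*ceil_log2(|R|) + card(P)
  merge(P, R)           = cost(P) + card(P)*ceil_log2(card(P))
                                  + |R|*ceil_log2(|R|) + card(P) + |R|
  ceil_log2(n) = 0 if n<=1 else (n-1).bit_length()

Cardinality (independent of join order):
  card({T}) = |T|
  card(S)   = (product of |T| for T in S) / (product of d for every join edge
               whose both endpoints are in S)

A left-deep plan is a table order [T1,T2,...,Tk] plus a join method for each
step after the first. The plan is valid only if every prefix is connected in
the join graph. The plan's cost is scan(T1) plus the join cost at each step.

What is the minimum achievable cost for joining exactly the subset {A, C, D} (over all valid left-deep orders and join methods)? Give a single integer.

11220

Selinger DP over subsets of {A,C,D}:
  {C}: scan cost=300, card=300
  {A}: scan cost=300, card=300
  {D}: scan cost=60, card=60
  {AC}: card=4500; try (C,hash)→6000, (A,hash)→6000, (C,merge)→6300, (A,merge)→6300, (A,nl_idx)→7500, (C,nl)→90300 …(+1); best=6000 via (C,hash)
  {CD}: card=4500; try (D,hash)→1320, (C,merge)→3480, (D,merge)→3720, (C,hash)→5520, (D,nl_idx)→6600, (C,nl)→18060 …(+1); best=1320 via (D,hash)
  {ACD}: card=67500; try (D,hash)→11220, (A,hash)→11220, (A,merge)→67320, (D,merge)→69420, (D,nl_idx)→100500, (A,nl_idx)→109320 …(+2); best=11220 via (D,hash)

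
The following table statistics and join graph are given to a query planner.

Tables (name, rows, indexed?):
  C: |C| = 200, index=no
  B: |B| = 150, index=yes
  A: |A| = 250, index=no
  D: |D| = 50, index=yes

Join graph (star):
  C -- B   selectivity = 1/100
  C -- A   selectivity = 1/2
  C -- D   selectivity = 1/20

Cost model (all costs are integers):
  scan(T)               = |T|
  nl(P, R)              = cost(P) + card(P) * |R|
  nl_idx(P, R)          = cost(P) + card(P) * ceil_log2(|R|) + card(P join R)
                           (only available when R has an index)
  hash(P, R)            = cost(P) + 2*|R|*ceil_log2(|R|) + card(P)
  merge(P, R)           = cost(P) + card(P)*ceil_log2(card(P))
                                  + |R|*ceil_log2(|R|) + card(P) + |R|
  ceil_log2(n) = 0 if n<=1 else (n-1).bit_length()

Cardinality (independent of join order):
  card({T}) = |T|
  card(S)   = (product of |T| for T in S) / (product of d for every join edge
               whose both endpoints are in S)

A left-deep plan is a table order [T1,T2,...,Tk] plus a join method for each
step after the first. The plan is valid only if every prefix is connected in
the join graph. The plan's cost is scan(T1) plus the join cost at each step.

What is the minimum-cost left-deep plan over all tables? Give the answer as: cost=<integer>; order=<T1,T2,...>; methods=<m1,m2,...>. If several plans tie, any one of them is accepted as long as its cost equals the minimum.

Selinger DP (subsets sized 1..n):
  {C}: scan cost=200, card=200
  {B}: scan cost=150, card=150
  {A}: scan cost=250, card=250
  {D}: scan cost=50, card=50
  {BC}: card=300; try (B,nl_idx)→2100, (B,hash)→2800, (C,merge)→3300, (B,merge)→3350, (C,hash)→3500, (C,nl)→30150 …(+1); best=2100 via (B,nl_idx)
  {AC}: card=25000; try (C,hash)→3700, (A,merge)→4250, (C,merge)→4300, (A,hash)→4400, (A,nl)→50200, (C,nl)→50250; best=3700 via (C,hash)
  {CD}: card=500; try (D,hash)→1000, (D,nl_idx)→1900, (C,merge)→2200, (D,merge)→2350, (C,hash)→3300, (C,nl)→10050 …(+1); best=1000 via (D,hash)
  {ABC}: card=37500; try (A,hash)→6400, (A,merge)→7350, (B,hash)→31100, (A,nl)→77100, (B,nl_idx)→241200, (B,merge)→405050 …(+1); best=6400 via (A,hash)
  {BCD}: card=750; try (D,hash)→3000, (B,hash)→3900, (D,nl_idx)→4650, (D,merge)→5450, (B,nl_idx)→5750, (B,merge)→7350 …(+2); best=3000 via (D,hash)
  {ACD}: card=62500; try (A,hash)→5500, (A,merge)→8250, (D,hash)→29300, (A,nl)→126000, (D,nl_idx)→216200, (D,merge)→404050 …(+1); best=5500 via (A,hash)
  {ABCD}: card=93750; try (A,hash)→7750, (A,merge)→13500, (D,hash)→44500, (B,hash)→70400, (A,nl)→190500, (D,nl_idx)→325150 …(+5); best=7750 via (A,hash)

cost=7750; order=C,B,D,A; methods=nl_idx,hash,hash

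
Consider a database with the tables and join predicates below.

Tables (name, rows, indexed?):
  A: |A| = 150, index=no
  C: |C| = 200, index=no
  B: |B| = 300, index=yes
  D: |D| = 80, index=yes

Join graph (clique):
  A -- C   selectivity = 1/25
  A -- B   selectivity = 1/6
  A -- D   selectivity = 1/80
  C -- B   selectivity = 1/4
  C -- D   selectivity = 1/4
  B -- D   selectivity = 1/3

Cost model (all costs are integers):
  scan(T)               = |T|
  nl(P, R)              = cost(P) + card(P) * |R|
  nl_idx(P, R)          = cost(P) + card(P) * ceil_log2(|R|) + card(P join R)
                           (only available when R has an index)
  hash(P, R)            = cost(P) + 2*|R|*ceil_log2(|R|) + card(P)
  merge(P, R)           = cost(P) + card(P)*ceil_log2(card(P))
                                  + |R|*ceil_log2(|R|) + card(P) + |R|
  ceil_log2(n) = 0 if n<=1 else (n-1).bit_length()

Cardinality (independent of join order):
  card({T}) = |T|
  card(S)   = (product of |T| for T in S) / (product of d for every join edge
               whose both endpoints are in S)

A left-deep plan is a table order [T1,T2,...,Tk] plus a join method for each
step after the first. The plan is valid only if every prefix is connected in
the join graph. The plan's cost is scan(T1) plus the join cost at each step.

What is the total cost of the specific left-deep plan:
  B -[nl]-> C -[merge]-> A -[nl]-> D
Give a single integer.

step 1: scan B: cost=300, card=300
step 2: join C via nl
    card(P join C) = 300*200/(4) = 15000
    cost = 300 + 300*200 = 60300
step 3: join A via merge
    card(P join A) = 15000*150/(25*6) = 15000
    cost = 60300 + 15000*14 + 150*8 + 15000 + 150 = 286650
step 4: join D via nl
    card(P join D) = 15000*80/(80*4*3) = 1250
    cost = 286650 + 15000*80 = 1486650

1486650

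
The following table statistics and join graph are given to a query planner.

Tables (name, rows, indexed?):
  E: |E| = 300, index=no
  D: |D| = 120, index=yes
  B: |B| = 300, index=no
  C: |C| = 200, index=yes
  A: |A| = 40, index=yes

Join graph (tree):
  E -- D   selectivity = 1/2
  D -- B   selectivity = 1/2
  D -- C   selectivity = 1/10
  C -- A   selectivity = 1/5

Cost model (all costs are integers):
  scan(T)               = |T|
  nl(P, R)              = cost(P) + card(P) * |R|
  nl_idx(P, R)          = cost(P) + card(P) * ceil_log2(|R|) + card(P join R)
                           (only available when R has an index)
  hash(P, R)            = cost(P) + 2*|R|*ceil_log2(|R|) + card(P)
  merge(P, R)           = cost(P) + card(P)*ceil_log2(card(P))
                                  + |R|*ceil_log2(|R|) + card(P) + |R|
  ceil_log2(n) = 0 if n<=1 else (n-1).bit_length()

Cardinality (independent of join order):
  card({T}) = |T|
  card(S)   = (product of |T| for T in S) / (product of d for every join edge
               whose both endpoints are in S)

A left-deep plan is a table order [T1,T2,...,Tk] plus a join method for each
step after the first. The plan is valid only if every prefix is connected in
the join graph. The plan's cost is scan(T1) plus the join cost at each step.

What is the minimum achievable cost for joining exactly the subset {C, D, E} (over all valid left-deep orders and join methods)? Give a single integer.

9880

Selinger DP over subsets of {C,D,E}:
  {E}: scan cost=300, card=300
  {D}: scan cost=120, card=120
  {C}: scan cost=200, card=200
  {DE}: card=18000; try (D,hash)→2280, (E,merge)→4080, (D,merge)→4260, (E,hash)→5640, (D,nl_idx)→20400, (E,nl)→36120 …(+1); best=2280 via (D,hash)
  {CD}: card=2400; try (D,hash)→2080, (C,merge)→2880, (D,merge)→2960, (C,hash)→3440, (C,nl_idx)→3480, (D,nl_idx)→4000 …(+2); best=2080 via (D,hash)
  {CDE}: card=360000; try (E,hash)→9880, (C,hash)→23480, (E,merge)→36280, (C,merge)→292080, (C,nl_idx)→506280, (E,nl)→722080 …(+1); best=9880 via (E,hash)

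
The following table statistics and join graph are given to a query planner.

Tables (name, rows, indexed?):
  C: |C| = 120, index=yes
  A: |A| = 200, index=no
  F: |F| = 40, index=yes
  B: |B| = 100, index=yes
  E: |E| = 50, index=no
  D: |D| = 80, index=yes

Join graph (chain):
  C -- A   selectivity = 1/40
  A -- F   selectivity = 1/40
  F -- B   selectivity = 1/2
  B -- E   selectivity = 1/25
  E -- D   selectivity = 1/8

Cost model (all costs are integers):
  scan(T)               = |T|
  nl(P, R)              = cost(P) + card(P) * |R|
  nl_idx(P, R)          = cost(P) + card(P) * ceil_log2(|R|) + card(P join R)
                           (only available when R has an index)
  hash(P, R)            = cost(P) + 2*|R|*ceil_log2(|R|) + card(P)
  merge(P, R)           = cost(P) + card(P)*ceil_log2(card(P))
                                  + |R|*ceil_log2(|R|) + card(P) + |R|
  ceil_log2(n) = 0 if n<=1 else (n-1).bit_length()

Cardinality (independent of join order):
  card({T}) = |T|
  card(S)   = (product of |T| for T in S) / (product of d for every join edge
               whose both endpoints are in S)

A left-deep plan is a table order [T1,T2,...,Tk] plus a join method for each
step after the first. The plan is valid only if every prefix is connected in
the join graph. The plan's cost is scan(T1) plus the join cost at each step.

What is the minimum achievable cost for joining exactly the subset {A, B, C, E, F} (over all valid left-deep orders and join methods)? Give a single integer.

30160

Selinger DP over subsets of {A,B,C,E,F}:
  {C}: scan cost=120, card=120
  {A}: scan cost=200, card=200
  {F}: scan cost=40, card=40
  {B}: scan cost=100, card=100
  {E}: scan cost=50, card=50
  {AC}: card=600; try (C,hash)→2080, (C,nl_idx)→2200, (A,merge)→2880, (C,merge)→2960, (A,hash)→3440, (A,nl)→24120 …(+1); best=2080 via (C,hash)
  {AF}: card=200; try (F,hash)→880, (F,nl_idx)→1600, (A,merge)→2120, (F,merge)→2280, (A,hash)→3280, (A,nl)→8040 …(+1); best=880 via (F,hash)
  {BF}: card=2000; try (F,hash)→680, (B,merge)→1120, (F,merge)→1180, (B,hash)→1480, (B,nl_idx)→2320, (F,nl_idx)→2700 …(+2); best=680 via (F,hash)
  {BE}: card=200; try (B,nl_idx)→600, (E,hash)→800, (B,merge)→1200, (E,merge)→1250, (B,hash)→1500, (B,nl)→5050 …(+1); best=600 via (B,nl_idx)
  {ACF}: card=600; try (C,hash)→2760, (C,nl_idx)→2880, (F,hash)→3160, (C,merge)→3640, (F,nl_idx)→6280, (F,merge)→8960 …(+2); best=2760 via (C,hash)
  {ABF}: card=10000; try (B,hash)→2480, (B,merge)→3480, (A,hash)→5880, (B,nl_idx)→12280, (B,nl)→20880, (A,merge)→26480 …(+1); best=2480 via (B,hash)
  {BEF}: card=4000; try (F,hash)→1280, (F,merge)→2680, (E,hash)→3280, (F,nl_idx)→5800, (F,nl)→8600, (E,merge)→25030 …(+1); best=1280 via (F,hash)
  {ABCF}: card=30000; try (B,hash)→4760, (B,merge)→10160, (C,hash)→14160, (B,nl_idx)→36960, (B,nl)→62760, (C,nl_idx)→102480 …(+2); best=4760 via (B,hash)
  {ABEF}: card=20000; try (A,hash)→8480, (E,hash)→13080, (A,merge)→55080, (E,merge)→152830, (E,nl)→502480, (A,nl)→801280; best=8480 via (A,hash)
  {ABCEF}: card=60000; try (C,hash)→30160, (E,hash)→35360, (C,nl_idx)→208480, (C,merge)→329440, (E,merge)→485110, (E,nl)→1504760 …(+1); best=30160 via (C,hash)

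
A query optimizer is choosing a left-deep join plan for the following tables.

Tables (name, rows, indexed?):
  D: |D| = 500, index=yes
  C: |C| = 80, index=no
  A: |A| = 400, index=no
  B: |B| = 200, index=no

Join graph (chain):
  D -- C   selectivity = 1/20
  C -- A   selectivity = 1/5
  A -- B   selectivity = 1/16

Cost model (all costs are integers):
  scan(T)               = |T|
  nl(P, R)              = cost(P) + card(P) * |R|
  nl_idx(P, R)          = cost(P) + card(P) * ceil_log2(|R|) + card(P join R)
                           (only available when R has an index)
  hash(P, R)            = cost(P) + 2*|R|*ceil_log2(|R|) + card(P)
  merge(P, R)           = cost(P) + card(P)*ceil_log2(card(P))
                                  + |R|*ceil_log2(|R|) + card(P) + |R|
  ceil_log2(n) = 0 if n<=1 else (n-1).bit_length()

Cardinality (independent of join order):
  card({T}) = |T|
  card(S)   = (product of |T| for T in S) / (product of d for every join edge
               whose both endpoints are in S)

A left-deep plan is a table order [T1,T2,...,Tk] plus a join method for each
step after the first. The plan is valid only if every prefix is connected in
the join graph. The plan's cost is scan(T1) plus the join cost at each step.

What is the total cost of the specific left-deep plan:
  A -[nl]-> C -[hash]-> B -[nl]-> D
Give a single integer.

step 1: scan A: cost=400, card=400
step 2: join C via nl
    card(P join C) = 400*80/(5) = 6400
    cost = 400 + 400*80 = 32400
step 3: join B via hash
    card(P join B) = 6400*200/(16) = 80000
    cost = 32400 + 2*200*8 + 6400 = 42000
step 4: join D via nl
    card(P join D) = 80000*500/(20) = 2000000
    cost = 42000 + 80000*500 = 40042000

40042000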